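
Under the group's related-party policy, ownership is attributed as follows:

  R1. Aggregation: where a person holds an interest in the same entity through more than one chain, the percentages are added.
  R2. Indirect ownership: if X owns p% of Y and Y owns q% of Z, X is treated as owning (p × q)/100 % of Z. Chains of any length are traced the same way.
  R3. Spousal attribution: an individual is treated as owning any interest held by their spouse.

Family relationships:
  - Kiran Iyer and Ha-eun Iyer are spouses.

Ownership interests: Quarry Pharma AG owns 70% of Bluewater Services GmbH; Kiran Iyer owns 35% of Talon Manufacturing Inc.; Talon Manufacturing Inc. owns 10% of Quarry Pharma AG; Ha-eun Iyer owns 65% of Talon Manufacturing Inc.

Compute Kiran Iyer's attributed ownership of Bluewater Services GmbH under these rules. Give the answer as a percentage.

By spousal attribution (R3), Kiran Iyer is treated as also owning Ha-eun Iyer's interest in Talon Manufacturing Inc, giving 35% + 65% = 100%.
Chain via Talon Manufacturing Inc. → Quarry Pharma AG (R2): 100% × 10% × 70% = 7% of Bluewater Services GmbH.

7%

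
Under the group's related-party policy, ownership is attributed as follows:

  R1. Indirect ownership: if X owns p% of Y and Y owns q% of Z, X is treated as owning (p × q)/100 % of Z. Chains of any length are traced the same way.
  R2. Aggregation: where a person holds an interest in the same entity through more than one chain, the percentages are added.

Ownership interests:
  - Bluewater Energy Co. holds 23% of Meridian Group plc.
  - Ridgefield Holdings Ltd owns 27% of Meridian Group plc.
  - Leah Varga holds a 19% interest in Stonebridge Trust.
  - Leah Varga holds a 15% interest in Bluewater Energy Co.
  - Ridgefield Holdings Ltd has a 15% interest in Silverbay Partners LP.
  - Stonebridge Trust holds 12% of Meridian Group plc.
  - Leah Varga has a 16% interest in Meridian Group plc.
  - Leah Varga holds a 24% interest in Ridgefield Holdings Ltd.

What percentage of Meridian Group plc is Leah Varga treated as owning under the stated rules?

28.21%

Chain via Ridgefield Holdings Ltd (R1): 24% × 27% = 6.48% of Meridian Group plc.
Chain via Bluewater Energy Co. (R1): 15% × 23% = 3.45% of Meridian Group plc.
Chain via Stonebridge Trust (R1): 19% × 12% = 2.28% of Meridian Group plc.
Direct interest in Meridian Group plc: 16%.
Aggregating (R2): 6.48% + 3.45% + 2.28% + 16% = 28.21%.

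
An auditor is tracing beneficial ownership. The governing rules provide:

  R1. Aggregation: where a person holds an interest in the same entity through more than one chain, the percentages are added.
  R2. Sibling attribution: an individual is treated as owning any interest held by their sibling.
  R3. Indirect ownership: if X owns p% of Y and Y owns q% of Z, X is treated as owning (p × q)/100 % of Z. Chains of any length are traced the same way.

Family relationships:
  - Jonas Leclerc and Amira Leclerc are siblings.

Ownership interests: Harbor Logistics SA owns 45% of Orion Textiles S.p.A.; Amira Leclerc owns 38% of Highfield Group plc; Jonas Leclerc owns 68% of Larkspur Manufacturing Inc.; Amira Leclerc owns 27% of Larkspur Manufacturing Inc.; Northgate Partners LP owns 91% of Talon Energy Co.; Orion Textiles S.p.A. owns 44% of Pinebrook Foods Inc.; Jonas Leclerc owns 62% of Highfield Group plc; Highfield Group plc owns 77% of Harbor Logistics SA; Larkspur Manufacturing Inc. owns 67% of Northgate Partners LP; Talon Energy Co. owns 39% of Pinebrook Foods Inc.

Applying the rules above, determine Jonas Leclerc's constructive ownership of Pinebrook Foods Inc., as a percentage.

37.835385%

By sibling attribution (R2), Jonas Leclerc is treated as also owning Amira Leclerc's interest in Highfield Group plc, giving 62% + 38% = 100%.
By sibling attribution (R2), Jonas Leclerc is treated as also owning Amira Leclerc's interest in Larkspur Manufacturing Inc, giving 68% + 27% = 95%.
Chain via Highfield Group plc → Harbor Logistics SA → Orion Textiles S.p.A. (R3): 100% × 77% × 45% × 44% = 15.246% of Pinebrook Foods Inc.
Chain via Larkspur Manufacturing Inc. → Northgate Partners LP → Talon Energy Co. (R3): 95% × 67% × 91% × 39% = 22.589385% of Pinebrook Foods Inc.
Aggregating (R1): 15.246% + 22.589385% = 37.835385%.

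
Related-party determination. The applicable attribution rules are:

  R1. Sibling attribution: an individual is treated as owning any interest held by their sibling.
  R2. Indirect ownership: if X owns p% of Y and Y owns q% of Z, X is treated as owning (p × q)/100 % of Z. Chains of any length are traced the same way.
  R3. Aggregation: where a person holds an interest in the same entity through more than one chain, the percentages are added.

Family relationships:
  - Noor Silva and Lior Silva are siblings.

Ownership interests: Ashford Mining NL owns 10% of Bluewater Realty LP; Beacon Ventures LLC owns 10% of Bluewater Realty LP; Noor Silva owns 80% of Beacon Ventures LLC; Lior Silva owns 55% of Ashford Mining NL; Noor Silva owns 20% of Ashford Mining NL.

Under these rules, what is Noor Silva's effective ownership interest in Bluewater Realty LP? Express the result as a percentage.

By sibling attribution (R1), Noor Silva is treated as also owning Lior Silva's interest in Ashford Mining NL, giving 20% + 55% = 75%.
Chain via Ashford Mining NL (R2): 75% × 10% = 7.5% of Bluewater Realty LP.
Chain via Beacon Ventures LLC (R2): 80% × 10% = 8% of Bluewater Realty LP.
Aggregating (R3): 7.5% + 8% = 15.5%.

15.5%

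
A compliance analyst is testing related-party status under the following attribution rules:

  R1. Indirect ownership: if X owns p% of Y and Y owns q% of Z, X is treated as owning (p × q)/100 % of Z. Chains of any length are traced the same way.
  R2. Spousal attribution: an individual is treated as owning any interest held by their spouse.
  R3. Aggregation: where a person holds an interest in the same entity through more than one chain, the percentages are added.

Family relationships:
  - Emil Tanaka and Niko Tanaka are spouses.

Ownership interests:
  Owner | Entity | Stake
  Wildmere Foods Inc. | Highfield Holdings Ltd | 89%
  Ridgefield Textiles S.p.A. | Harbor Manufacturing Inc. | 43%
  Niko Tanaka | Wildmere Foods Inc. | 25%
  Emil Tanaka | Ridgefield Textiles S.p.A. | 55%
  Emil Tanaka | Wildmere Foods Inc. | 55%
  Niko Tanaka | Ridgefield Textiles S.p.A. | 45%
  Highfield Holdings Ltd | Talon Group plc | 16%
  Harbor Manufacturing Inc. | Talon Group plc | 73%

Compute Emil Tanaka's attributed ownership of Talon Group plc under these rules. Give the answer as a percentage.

42.782%

By spousal attribution (R2), Emil Tanaka is treated as also owning Niko Tanaka's interest in Wildmere Foods Inc, giving 55% + 25% = 80%.
By spousal attribution (R2), Emil Tanaka is treated as also owning Niko Tanaka's interest in Ridgefield Textiles S.p.A, giving 55% + 45% = 100%.
Chain via Wildmere Foods Inc. → Highfield Holdings Ltd (R1): 80% × 89% × 16% = 11.392% of Talon Group plc.
Chain via Ridgefield Textiles S.p.A. → Harbor Manufacturing Inc. (R1): 100% × 43% × 73% = 31.39% of Talon Group plc.
Aggregating (R3): 11.392% + 31.39% = 42.782%.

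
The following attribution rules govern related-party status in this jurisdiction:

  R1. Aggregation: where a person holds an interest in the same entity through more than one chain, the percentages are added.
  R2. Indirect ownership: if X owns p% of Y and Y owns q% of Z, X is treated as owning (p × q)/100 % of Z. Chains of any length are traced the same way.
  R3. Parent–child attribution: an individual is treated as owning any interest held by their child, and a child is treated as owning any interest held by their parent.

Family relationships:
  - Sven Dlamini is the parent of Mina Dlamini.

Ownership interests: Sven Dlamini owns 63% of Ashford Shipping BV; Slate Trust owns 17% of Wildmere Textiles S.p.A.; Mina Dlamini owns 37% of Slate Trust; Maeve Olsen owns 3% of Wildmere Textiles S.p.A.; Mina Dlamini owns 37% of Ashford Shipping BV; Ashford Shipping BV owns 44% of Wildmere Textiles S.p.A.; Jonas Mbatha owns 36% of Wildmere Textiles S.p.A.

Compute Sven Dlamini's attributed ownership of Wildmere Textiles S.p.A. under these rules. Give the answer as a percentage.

50.29%

By parent–child attribution (R3), Sven Dlamini is treated as also owning Mina Dlamini's interest in Ashford Shipping BV, giving 63% + 37% = 100%.
By parent–child attribution (R3), Sven Dlamini is treated as owning Mina Dlamini's 37% interest in Slate Trust.
Chain via Ashford Shipping BV (R2): 100% × 44% = 44% of Wildmere Textiles S.p.A.
Chain via Slate Trust (R2): 37% × 17% = 6.29% of Wildmere Textiles S.p.A.
Aggregating (R1): 44% + 6.29% = 50.29%.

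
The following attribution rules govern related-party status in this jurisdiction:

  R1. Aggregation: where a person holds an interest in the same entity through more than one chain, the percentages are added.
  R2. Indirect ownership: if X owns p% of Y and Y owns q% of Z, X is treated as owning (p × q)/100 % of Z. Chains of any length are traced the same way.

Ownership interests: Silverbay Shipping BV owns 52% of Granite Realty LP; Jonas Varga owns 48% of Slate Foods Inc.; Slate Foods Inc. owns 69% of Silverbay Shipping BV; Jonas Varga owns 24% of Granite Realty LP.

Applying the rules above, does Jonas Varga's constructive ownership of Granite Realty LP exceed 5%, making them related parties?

Chain via Slate Foods Inc. → Silverbay Shipping BV (R2): 48% × 69% × 52% = 17.2224% of Granite Realty LP.
Direct interest in Granite Realty LP: 24%.
Aggregating (R1): 17.2224% + 24% = 41.2224%.
41.2224% exceeds the 5% threshold, so Jonas is a related party to Granite Realty LP.

Yes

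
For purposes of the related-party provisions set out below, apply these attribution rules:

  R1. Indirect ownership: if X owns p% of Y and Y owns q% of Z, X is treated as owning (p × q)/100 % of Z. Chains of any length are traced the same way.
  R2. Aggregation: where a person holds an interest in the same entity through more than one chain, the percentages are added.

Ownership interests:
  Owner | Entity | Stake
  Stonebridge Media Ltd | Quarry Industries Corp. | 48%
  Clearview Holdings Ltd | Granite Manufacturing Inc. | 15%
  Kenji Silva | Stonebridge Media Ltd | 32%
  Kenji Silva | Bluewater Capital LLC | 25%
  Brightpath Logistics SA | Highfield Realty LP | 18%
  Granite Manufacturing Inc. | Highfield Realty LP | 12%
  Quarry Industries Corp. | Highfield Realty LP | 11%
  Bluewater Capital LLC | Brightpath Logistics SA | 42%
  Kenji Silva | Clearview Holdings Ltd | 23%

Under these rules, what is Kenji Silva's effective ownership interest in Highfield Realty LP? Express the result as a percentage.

Chain via Bluewater Capital LLC → Brightpath Logistics SA (R1): 25% × 42% × 18% = 1.89% of Highfield Realty LP.
Chain via Clearview Holdings Ltd → Granite Manufacturing Inc. (R1): 23% × 15% × 12% = 0.414% of Highfield Realty LP.
Chain via Stonebridge Media Ltd → Quarry Industries Corp. (R1): 32% × 48% × 11% = 1.6896% of Highfield Realty LP.
Aggregating (R2): 1.89% + 0.414% + 1.6896% = 3.9936%.

3.9936%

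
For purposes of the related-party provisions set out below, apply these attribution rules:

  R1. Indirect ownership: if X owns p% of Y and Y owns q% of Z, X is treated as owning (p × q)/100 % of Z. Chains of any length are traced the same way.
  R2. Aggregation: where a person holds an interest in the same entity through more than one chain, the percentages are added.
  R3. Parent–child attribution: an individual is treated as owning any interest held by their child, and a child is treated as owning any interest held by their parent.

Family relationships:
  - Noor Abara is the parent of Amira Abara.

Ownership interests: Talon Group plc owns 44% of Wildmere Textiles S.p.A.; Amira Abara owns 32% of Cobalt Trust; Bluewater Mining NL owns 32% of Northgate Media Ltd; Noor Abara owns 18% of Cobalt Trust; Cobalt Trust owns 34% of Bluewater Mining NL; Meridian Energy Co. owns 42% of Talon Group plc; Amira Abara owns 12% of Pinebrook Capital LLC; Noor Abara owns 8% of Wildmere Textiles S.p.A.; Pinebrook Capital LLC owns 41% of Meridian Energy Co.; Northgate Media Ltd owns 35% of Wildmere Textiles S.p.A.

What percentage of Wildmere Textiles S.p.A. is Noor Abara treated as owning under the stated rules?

By parent–child attribution (R3), Noor Abara is treated as also owning Amira Abara's interest in Cobalt Trust, giving 18% + 32% = 50%.
By parent–child attribution (R3), Noor Abara is treated as owning Amira Abara's 12% interest in Pinebrook Capital LLC.
Chain via Cobalt Trust → Bluewater Mining NL → Northgate Media Ltd (R1): 50% × 34% × 32% × 35% = 1.904% of Wildmere Textiles S.p.A.
Direct interest in Wildmere Textiles S.p.A: 8%.
Chain via Pinebrook Capital LLC → Meridian Energy Co. → Talon Group plc (R1): 12% × 41% × 42% × 44% = 0.909216% of Wildmere Textiles S.p.A.
Aggregating (R2): 1.904% + 8% + 0.909216% = 10.813216%.

10.813216%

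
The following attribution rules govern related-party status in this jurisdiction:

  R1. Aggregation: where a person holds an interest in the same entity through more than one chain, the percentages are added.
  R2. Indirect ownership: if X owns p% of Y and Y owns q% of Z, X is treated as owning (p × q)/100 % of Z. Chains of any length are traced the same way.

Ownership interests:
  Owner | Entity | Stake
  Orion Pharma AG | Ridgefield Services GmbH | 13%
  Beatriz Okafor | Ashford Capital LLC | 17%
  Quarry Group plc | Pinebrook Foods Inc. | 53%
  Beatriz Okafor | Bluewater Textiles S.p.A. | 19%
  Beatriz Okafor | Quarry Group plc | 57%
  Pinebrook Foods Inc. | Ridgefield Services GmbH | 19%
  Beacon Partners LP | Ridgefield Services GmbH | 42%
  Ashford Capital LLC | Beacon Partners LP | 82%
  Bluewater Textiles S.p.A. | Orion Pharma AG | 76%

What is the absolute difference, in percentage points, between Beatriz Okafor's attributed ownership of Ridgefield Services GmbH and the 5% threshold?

Chain via Quarry Group plc → Pinebrook Foods Inc. (R2): 57% × 53% × 19% = 5.7399% of Ridgefield Services GmbH.
Chain via Bluewater Textiles S.p.A. → Orion Pharma AG (R2): 19% × 76% × 13% = 1.8772% of Ridgefield Services GmbH.
Chain via Ashford Capital LLC → Beacon Partners LP (R2): 17% × 82% × 42% = 5.8548% of Ridgefield Services GmbH.
Aggregating (R1): 5.7399% + 1.8772% + 5.8548% = 13.4719%.
13.4719% exceeds the 5% threshold by 8.4719 percentage points.

8.4719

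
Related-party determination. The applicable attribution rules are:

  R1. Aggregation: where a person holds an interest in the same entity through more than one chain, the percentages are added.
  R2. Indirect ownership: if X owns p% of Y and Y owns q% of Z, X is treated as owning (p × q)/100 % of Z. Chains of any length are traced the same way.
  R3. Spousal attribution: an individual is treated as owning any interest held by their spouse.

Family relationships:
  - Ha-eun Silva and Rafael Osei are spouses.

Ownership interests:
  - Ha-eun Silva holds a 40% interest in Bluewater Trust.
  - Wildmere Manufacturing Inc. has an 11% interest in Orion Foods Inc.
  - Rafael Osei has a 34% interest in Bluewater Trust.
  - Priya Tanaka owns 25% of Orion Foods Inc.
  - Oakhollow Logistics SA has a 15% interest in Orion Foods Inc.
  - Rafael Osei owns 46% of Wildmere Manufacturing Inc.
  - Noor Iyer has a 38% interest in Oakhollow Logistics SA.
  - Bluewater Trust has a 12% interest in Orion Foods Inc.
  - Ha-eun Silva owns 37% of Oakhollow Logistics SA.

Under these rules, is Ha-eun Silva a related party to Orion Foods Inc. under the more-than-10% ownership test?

Yes

By spousal attribution (R3), Ha-eun Silva is treated as also owning Rafael Osei's interest in Bluewater Trust, giving 40% + 34% = 74%.
By spousal attribution (R3), Ha-eun Silva is treated as owning Rafael Osei's 46% interest in Wildmere Manufacturing Inc.
Chain via Bluewater Trust (R2): 74% × 12% = 8.88% of Orion Foods Inc.
Chain via Oakhollow Logistics SA (R2): 37% × 15% = 5.55% of Orion Foods Inc.
Chain via Wildmere Manufacturing Inc. (R2): 46% × 11% = 5.06% of Orion Foods Inc.
Aggregating (R1): 8.88% + 5.55% + 5.06% = 19.49%.
19.49% exceeds the 10% threshold, so Ha-eun is a related party to Orion Foods Inc.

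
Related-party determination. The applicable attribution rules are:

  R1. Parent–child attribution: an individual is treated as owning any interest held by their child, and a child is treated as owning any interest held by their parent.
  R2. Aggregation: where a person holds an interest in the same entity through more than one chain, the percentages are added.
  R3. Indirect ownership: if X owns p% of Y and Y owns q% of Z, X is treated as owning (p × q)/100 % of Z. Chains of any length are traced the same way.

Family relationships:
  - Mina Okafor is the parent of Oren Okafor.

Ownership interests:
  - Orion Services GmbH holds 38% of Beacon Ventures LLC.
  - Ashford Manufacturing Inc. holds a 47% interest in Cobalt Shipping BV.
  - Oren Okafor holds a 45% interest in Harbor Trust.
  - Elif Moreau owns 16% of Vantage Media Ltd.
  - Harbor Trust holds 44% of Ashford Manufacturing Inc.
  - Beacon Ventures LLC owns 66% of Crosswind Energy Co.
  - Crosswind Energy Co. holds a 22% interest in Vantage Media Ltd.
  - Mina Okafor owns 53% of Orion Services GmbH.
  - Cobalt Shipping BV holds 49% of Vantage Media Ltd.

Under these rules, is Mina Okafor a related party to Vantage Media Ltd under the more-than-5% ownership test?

By parent–child attribution (R1), Mina Okafor is treated as owning Oren Okafor's 45% interest in Harbor Trust.
Chain via Orion Services GmbH → Beacon Ventures LLC → Crosswind Energy Co. (R3): 53% × 38% × 66% × 22% = 2.924328% of Vantage Media Ltd.
Chain via Harbor Trust → Ashford Manufacturing Inc. → Cobalt Shipping BV (R3): 45% × 44% × 47% × 49% = 4.55994% of Vantage Media Ltd.
Aggregating (R2): 2.924328% + 4.55994% = 7.484268%.
7.484268% exceeds the 5% threshold, so Mina is a related party to Vantage Media Ltd.

Yes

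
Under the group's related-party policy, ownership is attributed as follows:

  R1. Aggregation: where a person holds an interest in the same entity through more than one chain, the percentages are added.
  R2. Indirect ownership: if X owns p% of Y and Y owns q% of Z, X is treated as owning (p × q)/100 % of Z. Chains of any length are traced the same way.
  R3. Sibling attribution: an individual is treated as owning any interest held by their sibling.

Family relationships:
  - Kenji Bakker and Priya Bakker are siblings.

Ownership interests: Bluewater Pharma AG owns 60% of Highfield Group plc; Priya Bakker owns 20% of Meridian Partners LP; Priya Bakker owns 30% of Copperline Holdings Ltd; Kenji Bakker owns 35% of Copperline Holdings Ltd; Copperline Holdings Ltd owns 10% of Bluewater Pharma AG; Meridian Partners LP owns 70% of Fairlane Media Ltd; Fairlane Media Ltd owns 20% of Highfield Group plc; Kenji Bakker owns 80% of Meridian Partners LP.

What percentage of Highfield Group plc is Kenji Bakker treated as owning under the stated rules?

17.9%

By sibling attribution (R3), Kenji Bakker is treated as also owning Priya Bakker's interest in Copperline Holdings Ltd, giving 35% + 30% = 65%.
By sibling attribution (R3), Kenji Bakker is treated as also owning Priya Bakker's interest in Meridian Partners LP, giving 80% + 20% = 100%.
Chain via Copperline Holdings Ltd → Bluewater Pharma AG (R2): 65% × 10% × 60% = 3.9% of Highfield Group plc.
Chain via Meridian Partners LP → Fairlane Media Ltd (R2): 100% × 70% × 20% = 14% of Highfield Group plc.
Aggregating (R1): 3.9% + 14% = 17.9%.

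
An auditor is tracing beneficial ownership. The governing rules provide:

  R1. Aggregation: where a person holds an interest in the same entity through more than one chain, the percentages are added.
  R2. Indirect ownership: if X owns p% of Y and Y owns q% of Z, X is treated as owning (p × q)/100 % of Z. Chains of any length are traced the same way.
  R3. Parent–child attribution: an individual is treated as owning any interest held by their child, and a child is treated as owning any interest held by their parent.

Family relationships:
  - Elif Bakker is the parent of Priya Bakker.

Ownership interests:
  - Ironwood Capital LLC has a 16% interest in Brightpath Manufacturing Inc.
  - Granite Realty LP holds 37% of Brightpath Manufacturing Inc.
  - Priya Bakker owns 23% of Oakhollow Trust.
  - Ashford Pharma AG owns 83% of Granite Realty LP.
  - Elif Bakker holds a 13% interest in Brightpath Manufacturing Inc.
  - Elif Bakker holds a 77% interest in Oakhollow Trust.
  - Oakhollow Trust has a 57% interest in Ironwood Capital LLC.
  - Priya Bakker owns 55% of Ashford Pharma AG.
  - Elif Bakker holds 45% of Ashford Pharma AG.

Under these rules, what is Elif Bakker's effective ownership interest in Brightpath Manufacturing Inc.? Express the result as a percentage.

By parent–child attribution (R3), Elif Bakker is treated as also owning Priya Bakker's interest in Ashford Pharma AG, giving 45% + 55% = 100%.
By parent–child attribution (R3), Elif Bakker is treated as also owning Priya Bakker's interest in Oakhollow Trust, giving 77% + 23% = 100%.
Chain via Ashford Pharma AG → Granite Realty LP (R2): 100% × 83% × 37% = 30.71% of Brightpath Manufacturing Inc.
Chain via Oakhollow Trust → Ironwood Capital LLC (R2): 100% × 57% × 16% = 9.12% of Brightpath Manufacturing Inc.
Direct interest in Brightpath Manufacturing Inc: 13%.
Aggregating (R1): 30.71% + 9.12% + 13% = 52.83%.

52.83%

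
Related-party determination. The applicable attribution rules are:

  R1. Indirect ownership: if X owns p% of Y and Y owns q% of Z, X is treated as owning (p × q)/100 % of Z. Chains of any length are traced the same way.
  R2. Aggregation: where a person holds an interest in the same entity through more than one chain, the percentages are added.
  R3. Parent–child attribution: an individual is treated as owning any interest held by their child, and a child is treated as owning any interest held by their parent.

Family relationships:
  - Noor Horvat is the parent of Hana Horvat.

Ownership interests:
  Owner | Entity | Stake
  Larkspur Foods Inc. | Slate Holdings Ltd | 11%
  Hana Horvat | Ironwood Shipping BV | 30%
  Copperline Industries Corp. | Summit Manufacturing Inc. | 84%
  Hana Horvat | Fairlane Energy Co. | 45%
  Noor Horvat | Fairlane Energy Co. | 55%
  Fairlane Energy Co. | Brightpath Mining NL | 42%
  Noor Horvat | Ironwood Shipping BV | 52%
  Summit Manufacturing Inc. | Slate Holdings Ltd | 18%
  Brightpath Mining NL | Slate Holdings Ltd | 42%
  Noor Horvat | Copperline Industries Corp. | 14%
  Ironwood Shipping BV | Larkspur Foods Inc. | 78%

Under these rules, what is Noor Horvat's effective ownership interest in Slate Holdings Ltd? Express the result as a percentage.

By parent–child attribution (R3), Noor Horvat is treated as also owning Hana Horvat's interest in Ironwood Shipping BV, giving 52% + 30% = 82%.
By parent–child attribution (R3), Noor Horvat is treated as also owning Hana Horvat's interest in Fairlane Energy Co, giving 55% + 45% = 100%.
Chain via Ironwood Shipping BV → Larkspur Foods Inc. (R1): 82% × 78% × 11% = 7.0356% of Slate Holdings Ltd.
Chain via Fairlane Energy Co. → Brightpath Mining NL (R1): 100% × 42% × 42% = 17.64% of Slate Holdings Ltd.
Chain via Copperline Industries Corp. → Summit Manufacturing Inc. (R1): 14% × 84% × 18% = 2.1168% of Slate Holdings Ltd.
Aggregating (R2): 7.0356% + 17.64% + 2.1168% = 26.7924%.

26.7924%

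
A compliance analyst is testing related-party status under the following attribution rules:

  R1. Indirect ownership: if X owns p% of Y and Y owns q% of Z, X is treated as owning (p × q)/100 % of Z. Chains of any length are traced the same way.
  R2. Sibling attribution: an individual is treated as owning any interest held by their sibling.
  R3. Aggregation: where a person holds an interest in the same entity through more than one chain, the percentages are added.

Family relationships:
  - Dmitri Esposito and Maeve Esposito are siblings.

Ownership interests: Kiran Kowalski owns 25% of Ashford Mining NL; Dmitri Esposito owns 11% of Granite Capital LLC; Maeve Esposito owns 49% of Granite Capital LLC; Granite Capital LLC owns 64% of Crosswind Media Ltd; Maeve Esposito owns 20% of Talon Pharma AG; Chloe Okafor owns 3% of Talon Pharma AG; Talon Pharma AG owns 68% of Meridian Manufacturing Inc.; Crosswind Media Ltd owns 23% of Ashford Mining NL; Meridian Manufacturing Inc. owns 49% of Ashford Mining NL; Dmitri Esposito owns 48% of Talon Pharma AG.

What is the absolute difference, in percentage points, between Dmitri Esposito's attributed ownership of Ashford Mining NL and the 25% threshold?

6.4896

By sibling attribution (R2), Dmitri Esposito is treated as also owning Maeve Esposito's interest in Talon Pharma AG, giving 48% + 20% = 68%.
By sibling attribution (R2), Dmitri Esposito is treated as also owning Maeve Esposito's interest in Granite Capital LLC, giving 11% + 49% = 60%.
Chain via Talon Pharma AG → Meridian Manufacturing Inc. (R1): 68% × 68% × 49% = 22.6576% of Ashford Mining NL.
Chain via Granite Capital LLC → Crosswind Media Ltd (R1): 60% × 64% × 23% = 8.832% of Ashford Mining NL.
Aggregating (R3): 22.6576% + 8.832% = 31.4896%.
31.4896% exceeds the 25% threshold by 6.4896 percentage points.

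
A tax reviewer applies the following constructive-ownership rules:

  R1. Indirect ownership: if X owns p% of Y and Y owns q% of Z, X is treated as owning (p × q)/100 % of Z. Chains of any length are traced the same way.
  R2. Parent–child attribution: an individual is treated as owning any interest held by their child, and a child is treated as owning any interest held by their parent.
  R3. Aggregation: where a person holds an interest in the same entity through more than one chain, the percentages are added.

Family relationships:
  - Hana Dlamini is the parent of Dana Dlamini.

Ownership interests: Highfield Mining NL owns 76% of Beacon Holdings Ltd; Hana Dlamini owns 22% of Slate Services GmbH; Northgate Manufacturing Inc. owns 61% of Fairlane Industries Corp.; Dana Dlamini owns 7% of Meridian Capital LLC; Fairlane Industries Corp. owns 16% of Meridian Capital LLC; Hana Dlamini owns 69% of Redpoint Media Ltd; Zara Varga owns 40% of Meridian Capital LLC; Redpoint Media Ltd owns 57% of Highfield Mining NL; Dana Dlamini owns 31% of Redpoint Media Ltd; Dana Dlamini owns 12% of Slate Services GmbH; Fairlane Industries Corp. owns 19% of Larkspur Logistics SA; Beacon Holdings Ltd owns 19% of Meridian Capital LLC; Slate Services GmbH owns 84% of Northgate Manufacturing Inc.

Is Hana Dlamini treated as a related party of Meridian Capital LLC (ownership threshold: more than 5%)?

Yes

By parent–child attribution (R2), Hana Dlamini is treated as also owning Dana Dlamini's interest in Slate Services GmbH, giving 22% + 12% = 34%.
By parent–child attribution (R2), Hana Dlamini is treated as also owning Dana Dlamini's interest in Redpoint Media Ltd, giving 69% + 31% = 100%.
By parent–child attribution (R2), Hana Dlamini is treated as owning Dana Dlamini's 7% interest in Meridian Capital LLC.
Chain via Slate Services GmbH → Northgate Manufacturing Inc. → Fairlane Industries Corp. (R1): 34% × 84% × 61% × 16% = 2.787456% of Meridian Capital LLC.
Chain via Redpoint Media Ltd → Highfield Mining NL → Beacon Holdings Ltd (R1): 100% × 57% × 76% × 19% = 8.2308% of Meridian Capital LLC.
Direct interest in Meridian Capital LLC: 7%.
Aggregating (R3): 2.787456% + 8.2308% + 7% = 18.018256%.
18.018256% exceeds the 5% threshold, so Hana is a related party to Meridian Capital LLC.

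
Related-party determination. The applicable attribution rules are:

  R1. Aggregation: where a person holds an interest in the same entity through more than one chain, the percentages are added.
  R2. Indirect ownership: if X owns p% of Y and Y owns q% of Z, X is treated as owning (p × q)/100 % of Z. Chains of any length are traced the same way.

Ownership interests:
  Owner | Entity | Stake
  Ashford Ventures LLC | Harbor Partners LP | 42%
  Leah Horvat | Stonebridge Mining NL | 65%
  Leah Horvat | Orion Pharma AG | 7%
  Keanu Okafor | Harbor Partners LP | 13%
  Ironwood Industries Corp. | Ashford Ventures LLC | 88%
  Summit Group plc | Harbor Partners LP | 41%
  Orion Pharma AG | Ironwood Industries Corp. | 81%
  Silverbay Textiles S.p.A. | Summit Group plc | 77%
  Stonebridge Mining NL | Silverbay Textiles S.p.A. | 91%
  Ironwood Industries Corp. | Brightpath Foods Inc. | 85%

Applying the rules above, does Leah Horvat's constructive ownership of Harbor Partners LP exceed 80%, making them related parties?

Chain via Orion Pharma AG → Ironwood Industries Corp. → Ashford Ventures LLC (R2): 7% × 81% × 88% × 42% = 2.095632% of Harbor Partners LP.
Chain via Stonebridge Mining NL → Silverbay Textiles S.p.A. → Summit Group plc (R2): 65% × 91% × 77% × 41% = 18.673655% of Harbor Partners LP.
Aggregating (R1): 2.095632% + 18.673655% = 20.769287%.
20.769287% does not exceed the 80% threshold, so Leah is not a related party to Harbor Partners LP.

No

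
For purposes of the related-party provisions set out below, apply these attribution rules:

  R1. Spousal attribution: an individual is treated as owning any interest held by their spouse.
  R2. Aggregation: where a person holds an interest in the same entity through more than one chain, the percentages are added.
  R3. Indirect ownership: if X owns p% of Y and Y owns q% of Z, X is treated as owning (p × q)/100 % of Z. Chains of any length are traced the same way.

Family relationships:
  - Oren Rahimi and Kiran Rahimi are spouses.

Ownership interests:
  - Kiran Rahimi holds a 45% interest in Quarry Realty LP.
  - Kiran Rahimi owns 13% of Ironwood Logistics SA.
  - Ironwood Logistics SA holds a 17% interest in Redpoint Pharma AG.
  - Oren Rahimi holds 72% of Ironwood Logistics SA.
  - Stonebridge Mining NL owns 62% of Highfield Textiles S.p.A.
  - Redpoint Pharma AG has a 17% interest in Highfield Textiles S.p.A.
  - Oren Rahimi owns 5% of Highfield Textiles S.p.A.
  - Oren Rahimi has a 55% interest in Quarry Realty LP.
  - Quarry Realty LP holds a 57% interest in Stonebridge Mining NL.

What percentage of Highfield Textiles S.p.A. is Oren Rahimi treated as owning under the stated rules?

42.7965%

By spousal attribution (R1), Oren Rahimi is treated as also owning Kiran Rahimi's interest in Quarry Realty LP, giving 55% + 45% = 100%.
By spousal attribution (R1), Oren Rahimi is treated as also owning Kiran Rahimi's interest in Ironwood Logistics SA, giving 72% + 13% = 85%.
Chain via Quarry Realty LP → Stonebridge Mining NL (R3): 100% × 57% × 62% = 35.34% of Highfield Textiles S.p.A.
Chain via Ironwood Logistics SA → Redpoint Pharma AG (R3): 85% × 17% × 17% = 2.4565% of Highfield Textiles S.p.A.
Direct interest in Highfield Textiles S.p.A: 5%.
Aggregating (R2): 35.34% + 2.4565% + 5% = 42.7965%.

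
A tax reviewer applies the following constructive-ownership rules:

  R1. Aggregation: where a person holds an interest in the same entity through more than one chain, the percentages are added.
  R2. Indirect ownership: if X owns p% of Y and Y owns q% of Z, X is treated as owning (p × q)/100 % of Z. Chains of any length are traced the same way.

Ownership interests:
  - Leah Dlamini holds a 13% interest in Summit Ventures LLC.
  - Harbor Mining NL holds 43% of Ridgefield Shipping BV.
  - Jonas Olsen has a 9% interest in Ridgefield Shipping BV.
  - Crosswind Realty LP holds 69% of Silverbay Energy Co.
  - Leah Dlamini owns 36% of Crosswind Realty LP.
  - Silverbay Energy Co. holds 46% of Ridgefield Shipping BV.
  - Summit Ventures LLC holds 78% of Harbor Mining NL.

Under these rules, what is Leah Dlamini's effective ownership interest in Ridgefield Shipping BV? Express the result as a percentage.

15.7866%

Chain via Crosswind Realty LP → Silverbay Energy Co. (R2): 36% × 69% × 46% = 11.4264% of Ridgefield Shipping BV.
Chain via Summit Ventures LLC → Harbor Mining NL (R2): 13% × 78% × 43% = 4.3602% of Ridgefield Shipping BV.
Aggregating (R1): 11.4264% + 4.3602% = 15.7866%.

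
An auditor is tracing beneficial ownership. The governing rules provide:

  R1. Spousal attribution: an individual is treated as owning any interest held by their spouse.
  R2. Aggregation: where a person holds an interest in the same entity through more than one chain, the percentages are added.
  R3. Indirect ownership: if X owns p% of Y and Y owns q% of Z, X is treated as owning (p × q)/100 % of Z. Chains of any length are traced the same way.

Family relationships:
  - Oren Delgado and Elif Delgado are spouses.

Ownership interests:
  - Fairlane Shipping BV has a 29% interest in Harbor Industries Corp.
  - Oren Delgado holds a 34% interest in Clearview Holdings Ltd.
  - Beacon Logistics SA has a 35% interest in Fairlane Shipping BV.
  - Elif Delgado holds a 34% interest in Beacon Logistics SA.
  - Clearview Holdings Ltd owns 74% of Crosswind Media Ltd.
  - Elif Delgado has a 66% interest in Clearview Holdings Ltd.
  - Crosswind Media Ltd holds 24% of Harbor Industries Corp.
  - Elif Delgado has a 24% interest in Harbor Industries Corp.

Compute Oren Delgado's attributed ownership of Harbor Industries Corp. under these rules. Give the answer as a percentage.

By spousal attribution (R1), Oren Delgado is treated as also owning Elif Delgado's interest in Clearview Holdings Ltd, giving 34% + 66% = 100%.
By spousal attribution (R1), Oren Delgado is treated as owning Elif Delgado's 34% interest in Beacon Logistics SA.
By spousal attribution (R1), Oren Delgado is treated as owning Elif Delgado's 24% interest in Harbor Industries Corp.
Chain via Clearview Holdings Ltd → Crosswind Media Ltd (R3): 100% × 74% × 24% = 17.76% of Harbor Industries Corp.
Chain via Beacon Logistics SA → Fairlane Shipping BV (R3): 34% × 35% × 29% = 3.451% of Harbor Industries Corp.
Direct interest in Harbor Industries Corp: 24%.
Aggregating (R2): 17.76% + 3.451% + 24% = 45.211%.

45.211%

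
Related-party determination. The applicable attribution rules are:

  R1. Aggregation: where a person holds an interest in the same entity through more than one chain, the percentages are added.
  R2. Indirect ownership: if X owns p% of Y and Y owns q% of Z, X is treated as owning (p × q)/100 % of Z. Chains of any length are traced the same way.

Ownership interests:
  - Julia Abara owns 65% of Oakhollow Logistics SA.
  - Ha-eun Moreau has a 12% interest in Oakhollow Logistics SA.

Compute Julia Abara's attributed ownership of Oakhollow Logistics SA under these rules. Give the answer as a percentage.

65%

Direct interest in Oakhollow Logistics SA: 65%.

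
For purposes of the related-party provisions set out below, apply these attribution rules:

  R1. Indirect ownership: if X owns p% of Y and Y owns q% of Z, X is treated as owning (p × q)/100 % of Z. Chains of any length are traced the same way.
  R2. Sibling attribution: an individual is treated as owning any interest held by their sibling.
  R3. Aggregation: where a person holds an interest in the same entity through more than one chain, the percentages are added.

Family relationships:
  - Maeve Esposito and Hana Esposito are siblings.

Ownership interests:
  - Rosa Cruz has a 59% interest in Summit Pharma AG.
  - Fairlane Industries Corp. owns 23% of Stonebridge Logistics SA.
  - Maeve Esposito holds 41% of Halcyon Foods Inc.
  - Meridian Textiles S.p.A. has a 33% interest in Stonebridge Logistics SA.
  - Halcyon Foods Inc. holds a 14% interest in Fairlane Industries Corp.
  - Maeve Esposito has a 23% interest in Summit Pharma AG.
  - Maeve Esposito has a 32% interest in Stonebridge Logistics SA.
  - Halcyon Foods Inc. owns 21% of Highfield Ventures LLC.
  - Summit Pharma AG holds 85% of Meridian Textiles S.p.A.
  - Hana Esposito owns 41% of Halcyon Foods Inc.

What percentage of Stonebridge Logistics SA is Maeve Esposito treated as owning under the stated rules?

By sibling attribution (R2), Maeve Esposito is treated as also owning Hana Esposito's interest in Halcyon Foods Inc, giving 41% + 41% = 82%.
Chain via Halcyon Foods Inc. → Fairlane Industries Corp. (R1): 82% × 14% × 23% = 2.6404% of Stonebridge Logistics SA.
Chain via Summit Pharma AG → Meridian Textiles S.p.A. (R1): 23% × 85% × 33% = 6.4515% of Stonebridge Logistics SA.
Direct interest in Stonebridge Logistics SA: 32%.
Aggregating (R3): 2.6404% + 6.4515% + 32% = 41.0919%.

41.0919%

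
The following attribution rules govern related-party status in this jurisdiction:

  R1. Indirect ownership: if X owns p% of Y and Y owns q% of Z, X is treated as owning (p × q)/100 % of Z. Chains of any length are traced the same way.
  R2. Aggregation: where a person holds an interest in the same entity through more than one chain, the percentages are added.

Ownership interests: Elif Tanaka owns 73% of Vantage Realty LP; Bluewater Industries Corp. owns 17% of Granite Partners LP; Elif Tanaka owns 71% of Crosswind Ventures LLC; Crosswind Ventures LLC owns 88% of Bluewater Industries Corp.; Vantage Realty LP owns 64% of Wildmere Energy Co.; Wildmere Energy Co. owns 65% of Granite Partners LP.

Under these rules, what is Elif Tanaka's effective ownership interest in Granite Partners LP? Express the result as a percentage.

Chain via Crosswind Ventures LLC → Bluewater Industries Corp. (R1): 71% × 88% × 17% = 10.6216% of Granite Partners LP.
Chain via Vantage Realty LP → Wildmere Energy Co. (R1): 73% × 64% × 65% = 30.368% of Granite Partners LP.
Aggregating (R2): 10.6216% + 30.368% = 40.9896%.

40.9896%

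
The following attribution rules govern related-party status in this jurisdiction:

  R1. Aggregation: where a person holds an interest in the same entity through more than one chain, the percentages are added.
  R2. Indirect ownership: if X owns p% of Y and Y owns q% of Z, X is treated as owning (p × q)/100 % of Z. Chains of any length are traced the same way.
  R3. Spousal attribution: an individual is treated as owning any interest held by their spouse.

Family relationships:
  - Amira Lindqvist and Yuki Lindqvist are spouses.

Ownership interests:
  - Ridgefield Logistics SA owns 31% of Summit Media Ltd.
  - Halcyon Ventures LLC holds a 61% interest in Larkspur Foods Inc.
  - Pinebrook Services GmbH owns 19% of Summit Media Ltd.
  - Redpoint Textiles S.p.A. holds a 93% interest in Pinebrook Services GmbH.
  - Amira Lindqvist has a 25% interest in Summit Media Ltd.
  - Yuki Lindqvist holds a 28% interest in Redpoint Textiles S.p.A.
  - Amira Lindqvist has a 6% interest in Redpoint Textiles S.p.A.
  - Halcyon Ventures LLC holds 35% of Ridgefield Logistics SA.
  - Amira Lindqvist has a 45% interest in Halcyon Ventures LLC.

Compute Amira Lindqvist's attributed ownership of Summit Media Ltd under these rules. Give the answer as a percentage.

By spousal attribution (R3), Amira Lindqvist is treated as also owning Yuki Lindqvist's interest in Redpoint Textiles S.p.A, giving 6% + 28% = 34%.
Chain via Redpoint Textiles S.p.A. → Pinebrook Services GmbH (R2): 34% × 93% × 19% = 6.0078% of Summit Media Ltd.
Chain via Halcyon Ventures LLC → Ridgefield Logistics SA (R2): 45% × 35% × 31% = 4.8825% of Summit Media Ltd.
Direct interest in Summit Media Ltd: 25%.
Aggregating (R1): 6.0078% + 4.8825% + 25% = 35.8903%.

35.8903%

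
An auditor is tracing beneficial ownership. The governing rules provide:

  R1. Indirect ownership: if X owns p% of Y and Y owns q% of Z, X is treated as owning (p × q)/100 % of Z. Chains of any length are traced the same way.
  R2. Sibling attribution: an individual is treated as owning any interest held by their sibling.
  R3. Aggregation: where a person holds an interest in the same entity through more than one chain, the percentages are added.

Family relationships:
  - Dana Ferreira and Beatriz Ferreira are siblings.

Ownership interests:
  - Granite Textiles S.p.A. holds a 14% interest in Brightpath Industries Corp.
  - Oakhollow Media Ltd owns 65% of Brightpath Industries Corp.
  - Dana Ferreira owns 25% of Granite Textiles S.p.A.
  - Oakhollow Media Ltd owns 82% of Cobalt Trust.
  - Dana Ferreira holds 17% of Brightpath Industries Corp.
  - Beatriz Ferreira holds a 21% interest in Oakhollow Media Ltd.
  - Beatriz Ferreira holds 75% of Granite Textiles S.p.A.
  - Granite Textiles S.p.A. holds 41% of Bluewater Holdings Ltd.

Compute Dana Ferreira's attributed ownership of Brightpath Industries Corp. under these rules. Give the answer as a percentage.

By sibling attribution (R2), Dana Ferreira is treated as also owning Beatriz Ferreira's interest in Granite Textiles S.p.A, giving 25% + 75% = 100%.
By sibling attribution (R2), Dana Ferreira is treated as owning Beatriz Ferreira's 21% interest in Oakhollow Media Ltd.
Chain via Granite Textiles S.p.A. (R1): 100% × 14% = 14% of Brightpath Industries Corp.
Direct interest in Brightpath Industries Corp: 17%.
Chain via Oakhollow Media Ltd (R1): 21% × 65% = 13.65% of Brightpath Industries Corp.
Aggregating (R3): 14% + 17% + 13.65% = 44.65%.

44.65%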